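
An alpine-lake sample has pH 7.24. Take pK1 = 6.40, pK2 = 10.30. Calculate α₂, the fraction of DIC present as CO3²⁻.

α₂ = 0.000760

α₂ = 1 / (1 + [H⁺]/K2 + [H⁺]²/(K1K2)) = 1 / (1 + 10^+3.06 + 10^+2.22)
   = 1 / (1 + 1148.2 + 165.96) = 1/1315.1 = 0.0007604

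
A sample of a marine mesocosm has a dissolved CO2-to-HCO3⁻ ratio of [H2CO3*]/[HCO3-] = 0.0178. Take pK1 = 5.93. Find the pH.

From K1 = [H⁺][HCO3-]/[H2CO3*]:  pH = pK1 − log₁₀([H2CO3*]/[HCO3-])
log₁₀(0.0178) = -1.750
pH = 5.93 − (-1.750) = 7.68

pH = 7.68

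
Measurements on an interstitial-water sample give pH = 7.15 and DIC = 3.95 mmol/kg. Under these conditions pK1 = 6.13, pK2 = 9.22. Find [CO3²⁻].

[CO3²⁻] = 0.0305 mmol/kg

α₂ = 1 / (1 + [H⁺]/K2 + [H⁺]²/(K1K2)) = 1 / (1 + 10^+2.07 + 10^+1.05)
   = 1 / (1 + 117.49 + 11.220) = 1/129.71 = 0.007710
[CO3²⁻] = α₂ × DIC = 0.007710 × 3.95 = 0.0305 mmol/kg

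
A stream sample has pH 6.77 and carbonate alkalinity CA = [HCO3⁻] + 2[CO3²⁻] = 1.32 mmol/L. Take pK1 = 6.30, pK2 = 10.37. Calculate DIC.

DIC = 1.77 mmol/L

CA = [HCO3⁻] + 2[CO3²⁻] = (α₁ + 2α₂)·DIC
At pH 6.77: [H⁺]/K1 = 10^-0.47 = 0.33884, K2/[H⁺] = 10^-3.60 = 0.00025119
α₁ = 1/(1 + 0.33884 + 0.00025119) = 1/1.3391 = 0.7468; α₂ = α₁·K2/[H⁺] = 0.0001876
α₁ + 2α₂ = 0.7471
DIC = CA / (α₁ + 2α₂) = 1.32 / 0.7471 = 1.77 mmol/L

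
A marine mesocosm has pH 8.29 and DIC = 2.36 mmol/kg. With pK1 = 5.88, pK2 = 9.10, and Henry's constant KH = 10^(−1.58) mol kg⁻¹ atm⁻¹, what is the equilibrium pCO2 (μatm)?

α₀ = 1 / (1 + K1/[H⁺] + K1K2/[H⁺]²) = 1 / (1 + 10^+2.41 + 10^+1.60)
   = 1 / (1 + 257.04 + 39.811) = 1/297.85 = 0.003357
[CO2*] = α₀ × DIC = 0.003357 × 2.36 = 0.007923 mmol/kg = 7.923 μmol/kg
pCO2 = [CO2*]/KH = 7.923×10^-6 / 2.630×10^-2 = 301 μatm

pCO2 = 301 μatm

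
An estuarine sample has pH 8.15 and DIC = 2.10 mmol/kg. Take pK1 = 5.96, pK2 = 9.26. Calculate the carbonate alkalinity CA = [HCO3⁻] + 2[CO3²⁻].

CA = [HCO3⁻] + 2[CO3²⁻] = (α₁ + 2α₂)·DIC
At pH 8.15: [H⁺]/K1 = 10^-2.19 = 0.0064565, K2/[H⁺] = 10^-1.11 = 0.077625
α₁ = 1/(1 + 0.0064565 + 0.077625) = 1/1.0841 = 0.9224; α₂ = α₁·K2/[H⁺] = 0.07160
α₁ + 2α₂ = 1.0656
CA = 1.0656 × 2.10 = 2.24 mmol/kg

CA = 2.24 mmol/kg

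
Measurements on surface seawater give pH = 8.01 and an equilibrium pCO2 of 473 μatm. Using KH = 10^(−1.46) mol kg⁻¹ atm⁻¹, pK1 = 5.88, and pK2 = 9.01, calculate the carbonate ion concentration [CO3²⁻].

[CO3²⁻] = 0.221 mmol/kg

[CO2*] = KH · pCO2 = 10^(−1.46) × 473×10^-6 = 1.640×10^-5 mol/kg
α₀ = 1/(1 + K1/[H⁺] + K1K2/[H⁺]²) = 1/(1 + 10^+2.13 + 10^+1.13) = 0.006694
DIC = [CO2*]/α₀ = 1.640×10^-5 / 0.006694 = 2.450 mmol/kg
[CO3²⁻] = α₂·DIC; α₂ = 0.09030, so [CO3²⁻] = 0.09030 × 2.450 = 0.221 mmol/kg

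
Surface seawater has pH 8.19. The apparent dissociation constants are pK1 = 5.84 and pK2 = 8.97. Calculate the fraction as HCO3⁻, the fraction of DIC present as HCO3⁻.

α₁ = 0.854

α₁ = 1 / (1 + [H⁺]/K1 + K2/[H⁺]) = 1 / (1 + 10^-2.35 + 10^-0.78)
   = 1 / (1 + 0.0044668 + 0.16596) = 1/1.1704 = 0.8544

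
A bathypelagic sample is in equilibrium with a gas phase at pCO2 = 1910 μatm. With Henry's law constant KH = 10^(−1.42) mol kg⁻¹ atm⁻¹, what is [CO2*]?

[CO2*] = 72.6 μmol/kg

KH = 10^(−1.42) = 3.802×10^-2 mol kg⁻¹ atm⁻¹
[CO2*] = KH · pCO2 = 3.802×10^-2 × 1910×10^-6 atm = 7.26×10^-5 mol/kg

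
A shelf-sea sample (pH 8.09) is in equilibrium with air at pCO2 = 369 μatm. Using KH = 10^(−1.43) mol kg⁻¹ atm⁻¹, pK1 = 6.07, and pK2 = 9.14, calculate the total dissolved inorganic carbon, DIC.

DIC = 1.58 mmol/kg

[CO2*] = KH · pCO2 = 10^(−1.43) × 369×10^-6 = 1.371×10^-5 mol/kg
α₀ = 1/(1 + K1/[H⁺] + K1K2/[H⁺]²) = 1/(1 + 10^+2.02 + 10^+0.97) = 0.008692
DIC = [CO2*]/α₀ = 1.371×10^-5 / 0.008692 = 1.58 mmol/kg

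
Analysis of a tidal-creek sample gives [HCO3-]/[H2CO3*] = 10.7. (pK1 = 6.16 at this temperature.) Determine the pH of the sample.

pH = 7.19

From K1 = [H⁺][HCO3-]/[H2CO3*]:  pH = pK1 + log₁₀([HCO3-]/[H2CO3*])
log₁₀(10.7) = +1.029
pH = 6.16 + (+1.029) = 7.19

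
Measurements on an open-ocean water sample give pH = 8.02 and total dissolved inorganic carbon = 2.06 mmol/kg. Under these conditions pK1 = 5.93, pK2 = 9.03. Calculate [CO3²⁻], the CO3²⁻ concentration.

[CO3²⁻] = 0.182 mmol/kg

α₂ = 1 / (1 + [H⁺]/K2 + [H⁺]²/(K1K2)) = 1 / (1 + 10^+1.01 + 10^-1.08)
   = 1 / (1 + 10.233 + 0.083176) = 1/11.316 = 0.08837
[CO3²⁻] = α₂ × DIC = 0.08837 × 2.06 = 0.182 mmol/kg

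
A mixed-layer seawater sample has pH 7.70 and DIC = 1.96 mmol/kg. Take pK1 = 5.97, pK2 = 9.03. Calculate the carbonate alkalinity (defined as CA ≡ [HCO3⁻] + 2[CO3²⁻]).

CA = [HCO3⁻] + 2[CO3²⁻] = (α₁ + 2α₂)·DIC
At pH 7.70: [H⁺]/K1 = 10^-1.73 = 0.018621, K2/[H⁺] = 10^-1.33 = 0.046774
α₁ = 1/(1 + 0.018621 + 0.046774) = 1/1.0654 = 0.9386; α₂ = α₁·K2/[H⁺] = 0.04390
α₁ + 2α₂ = 1.0264
CA = 1.0264 × 1.96 = 2.01 mmol/kg

CA = 2.01 mmol/kg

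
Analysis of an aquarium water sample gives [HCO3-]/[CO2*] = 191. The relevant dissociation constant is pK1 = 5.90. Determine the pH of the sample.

From K1 = [H⁺][HCO3-]/[CO2*]:  pH = pK1 + log₁₀([HCO3-]/[CO2*])
log₁₀(191) = +2.281
pH = 5.90 + (+2.281) = 8.18

pH = 8.18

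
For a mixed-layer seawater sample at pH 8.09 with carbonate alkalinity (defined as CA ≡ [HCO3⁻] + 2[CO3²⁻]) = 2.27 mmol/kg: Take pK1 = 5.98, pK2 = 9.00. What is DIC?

CA = [HCO3⁻] + 2[CO3²⁻] = (α₁ + 2α₂)·DIC
At pH 8.09: [H⁺]/K1 = 10^-2.11 = 0.0077625, K2/[H⁺] = 10^-0.91 = 0.12303
α₁ = 1/(1 + 0.0077625 + 0.12303) = 1/1.1308 = 0.8843; α₂ = α₁·K2/[H⁺] = 0.1088
α₁ + 2α₂ = 1.1019
DIC = CA / (α₁ + 2α₂) = 2.27 / 1.1019 = 2.06 mmol/kg

DIC = 2.06 mmol/kg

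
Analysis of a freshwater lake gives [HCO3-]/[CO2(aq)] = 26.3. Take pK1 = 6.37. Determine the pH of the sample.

From K1 = [H⁺][HCO3-]/[CO2(aq)]:  pH = pK1 + log₁₀([HCO3-]/[CO2(aq)])
log₁₀(26.3) = +1.420
pH = 6.37 + (+1.420) = 7.79

pH = 7.79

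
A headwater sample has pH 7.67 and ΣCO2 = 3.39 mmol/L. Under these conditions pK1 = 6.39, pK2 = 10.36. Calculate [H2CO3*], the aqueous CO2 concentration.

α₀ = 1 / (1 + K1/[H⁺] + K1K2/[H⁺]²) = 1 / (1 + 10^+1.28 + 10^-1.41)
   = 1 / (1 + 19.055 + 0.038905) = 1/20.094 = 0.04977
[CO2*] = α₀ × DIC = 0.04977 × 3.39 = 0.169 mmol/L

[CO2*] = 0.169 mmol/L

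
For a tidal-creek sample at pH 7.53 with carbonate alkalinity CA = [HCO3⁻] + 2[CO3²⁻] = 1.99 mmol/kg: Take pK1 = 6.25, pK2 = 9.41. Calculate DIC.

DIC = 2.07 mmol/kg

CA = [HCO3⁻] + 2[CO3²⁻] = (α₁ + 2α₂)·DIC
At pH 7.53: [H⁺]/K1 = 10^-1.28 = 0.052481, K2/[H⁺] = 10^-1.88 = 0.013183
α₁ = 1/(1 + 0.052481 + 0.013183) = 1/1.0657 = 0.9384; α₂ = α₁·K2/[H⁺] = 0.01237
α₁ + 2α₂ = 0.9631
DIC = CA / (α₁ + 2α₂) = 1.99 / 0.9631 = 2.07 mmol/kg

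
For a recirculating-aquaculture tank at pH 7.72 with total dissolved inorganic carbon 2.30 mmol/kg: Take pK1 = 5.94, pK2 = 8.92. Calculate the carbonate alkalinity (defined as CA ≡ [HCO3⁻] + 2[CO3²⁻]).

CA = [HCO3⁻] + 2[CO3²⁻] = (α₁ + 2α₂)·DIC
At pH 7.72: [H⁺]/K1 = 10^-1.78 = 0.016596, K2/[H⁺] = 10^-1.20 = 0.063096
α₁ = 1/(1 + 0.016596 + 0.063096) = 1/1.0797 = 0.9262; α₂ = α₁·K2/[H⁺] = 0.05844
α₁ + 2α₂ = 1.0431
CA = 1.0431 × 2.30 = 2.40 mmol/kg

CA = 2.40 mmol/kg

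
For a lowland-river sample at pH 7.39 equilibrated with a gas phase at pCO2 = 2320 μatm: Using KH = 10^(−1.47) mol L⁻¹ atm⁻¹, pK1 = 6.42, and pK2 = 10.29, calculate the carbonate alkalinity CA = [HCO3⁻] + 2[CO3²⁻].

CA = 0.735 mmol/L

[CO2*] = KH · pCO2 = 10^(−1.47) × 2320×10^-6 = 7.861×10^-5 mol/L
α₀ = 1/(1 + K1/[H⁺] + K1K2/[H⁺]²) = 1/(1 + 10^+0.97 + 10^-1.93) = 0.09667
DIC = [CO2*]/α₀ = 7.861×10^-5 / 0.09667 = 0.8132 mmol/L
CA = (α₁ + 2α₂)·DIC = (0.9022 + 2×0.001136) × 0.8132 = 0.735 mmol/L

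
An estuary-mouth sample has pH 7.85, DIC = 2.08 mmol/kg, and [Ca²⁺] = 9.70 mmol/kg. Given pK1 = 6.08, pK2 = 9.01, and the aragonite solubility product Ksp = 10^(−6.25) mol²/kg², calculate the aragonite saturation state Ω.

Ω = 2.29

α₂ = 1 / (1 + [H⁺]/K2 + [H⁺]²/(K1K2)) = 1 / (1 + 10^+1.16 + 10^-0.61)
   = 1 / (1 + 14.454 + 0.24547) = 1/15.700 = 0.06369
[CO3²⁻] = α₂ × DIC = 0.06369 × 2.08 = 0.1325 mmol/kg
Ksp = 10^(−6.25) = 5.623×10^-7
Ω = [Ca²⁺][CO3²⁻]/Ksp = (9.70×10^-3)(1.325×10^-4) / 5.623×10^-7 = 2.29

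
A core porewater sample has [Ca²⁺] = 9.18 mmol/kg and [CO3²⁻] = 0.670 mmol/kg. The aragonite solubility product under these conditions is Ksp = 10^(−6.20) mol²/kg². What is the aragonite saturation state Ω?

Ksp = 10^(−6.20) = 6.310×10^-7
Ω = [Ca²⁺][CO3²⁻]/Ksp = (9.18×10^-3)(0.670×10^-3) / 6.310×10^-7 = 9.75

Ω = 9.75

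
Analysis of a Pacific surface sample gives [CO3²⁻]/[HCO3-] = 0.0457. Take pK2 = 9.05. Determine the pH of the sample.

From K2 = [H⁺][CO3²⁻]/[HCO3-]:  pH = pK2 + log₁₀([CO3²⁻]/[HCO3-])
log₁₀(0.0457) = -1.340
pH = 9.05 + (-1.340) = 7.71

pH = 7.71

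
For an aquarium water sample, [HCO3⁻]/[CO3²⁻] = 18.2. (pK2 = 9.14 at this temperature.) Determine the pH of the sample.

pH = 7.88

From K2 = [H⁺][CO3²⁻]/[HCO3⁻]:  pH = pK2 − log₁₀([HCO3⁻]/[CO3²⁻])
log₁₀(18.2) = +1.260
pH = 9.14 − (+1.260) = 7.88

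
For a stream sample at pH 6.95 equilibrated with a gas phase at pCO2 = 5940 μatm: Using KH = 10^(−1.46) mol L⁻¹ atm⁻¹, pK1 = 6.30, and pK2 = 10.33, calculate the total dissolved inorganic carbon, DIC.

DIC = 1.13 mmol/L

[CO2*] = KH · pCO2 = 10^(−1.46) × 5940×10^-6 = 2.060×10^-4 mol/L
α₀ = 1/(1 + K1/[H⁺] + K1K2/[H⁺]²) = 1/(1 + 10^+0.65 + 10^-2.73) = 0.1829
DIC = [CO2*]/α₀ = 2.060×10^-4 / 0.1829 = 1.13 mmol/L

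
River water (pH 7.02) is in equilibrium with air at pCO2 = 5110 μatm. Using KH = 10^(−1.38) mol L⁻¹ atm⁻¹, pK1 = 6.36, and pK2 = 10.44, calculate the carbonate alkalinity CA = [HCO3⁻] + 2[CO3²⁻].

[CO2*] = KH · pCO2 = 10^(−1.38) × 5110×10^-6 = 2.130×10^-4 mol/L
α₀ = 1/(1 + K1/[H⁺] + K1K2/[H⁺]²) = 1/(1 + 10^+0.66 + 10^-2.76) = 0.1794
DIC = [CO2*]/α₀ = 2.130×10^-4 / 0.1794 = 1.187 mmol/L
CA = (α₁ + 2α₂)·DIC = (0.8202 + 2×0.0003118) × 1.187 = 0.974 mmol/L

CA = 0.974 mmol/L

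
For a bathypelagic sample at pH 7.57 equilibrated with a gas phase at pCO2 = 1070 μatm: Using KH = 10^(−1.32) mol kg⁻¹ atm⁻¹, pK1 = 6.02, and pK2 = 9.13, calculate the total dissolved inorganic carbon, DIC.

[CO2*] = KH · pCO2 = 10^(−1.32) × 1070×10^-6 = 5.121×10^-5 mol/kg
α₀ = 1/(1 + K1/[H⁺] + K1K2/[H⁺]²) = 1/(1 + 10^+1.55 + 10^-0.01) = 0.02670
DIC = [CO2*]/α₀ = 5.121×10^-5 / 0.02670 = 1.92 mmol/kg

DIC = 1.92 mmol/kg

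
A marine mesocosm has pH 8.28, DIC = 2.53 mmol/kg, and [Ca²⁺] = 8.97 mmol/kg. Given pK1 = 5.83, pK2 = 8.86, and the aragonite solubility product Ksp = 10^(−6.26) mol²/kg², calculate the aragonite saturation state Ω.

α₂ = 1 / (1 + [H⁺]/K2 + [H⁺]²/(K1K2)) = 1 / (1 + 10^+0.58 + 10^-1.87)
   = 1 / (1 + 3.8019 + 0.013490) = 1/4.8154 = 0.2077
[CO3²⁻] = α₂ × DIC = 0.2077 × 2.53 = 0.5254 mmol/kg
Ksp = 10^(−6.26) = 5.495×10^-7
Ω = [Ca²⁺][CO3²⁻]/Ksp = (8.97×10^-3)(5.254×10^-4) / 5.495×10^-7 = 8.58

Ω = 8.58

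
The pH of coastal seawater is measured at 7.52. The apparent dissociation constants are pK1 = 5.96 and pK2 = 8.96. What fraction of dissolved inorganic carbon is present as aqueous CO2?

α₀ = 0.0259

α₀ = 1 / (1 + K1/[H⁺] + K1K2/[H⁺]²) = 1 / (1 + 10^+1.56 + 10^+0.12)
   = 1 / (1 + 36.308 + 1.3183) = 1/38.626 = 0.02589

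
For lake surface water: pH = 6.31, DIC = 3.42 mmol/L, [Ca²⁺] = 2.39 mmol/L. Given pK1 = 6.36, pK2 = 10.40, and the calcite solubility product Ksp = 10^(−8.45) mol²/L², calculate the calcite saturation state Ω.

α₂ = 1 / (1 + [H⁺]/K2 + [H⁺]²/(K1K2)) = 1 / (1 + 10^+4.09 + 10^+4.14)
   = 1 / (1 + 1.2303×10^4 + 1.3804×10^4) = 1/2.6108×10^4 = 3.830×10^-5
[CO3²⁻] = α₂ × DIC = 3.830×10^-5 × 3.42 = 0.0001310 mmol/L = 0.1310 μmol/L
Ksp = 10^(−8.45) = 3.548×10^-9
Ω = [Ca²⁺][CO3²⁻]/Ksp = (2.39×10^-3)(1.310×10^-7) / 3.548×10^-9 = 0.0882

Ω = 0.0882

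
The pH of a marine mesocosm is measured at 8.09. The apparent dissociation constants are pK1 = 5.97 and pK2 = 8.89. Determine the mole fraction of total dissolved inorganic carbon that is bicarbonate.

α₁ = 1 / (1 + [H⁺]/K1 + K2/[H⁺]) = 1 / (1 + 10^-2.12 + 10^-0.80)
   = 1 / (1 + 0.0075858 + 0.15849) = 1/1.1661 = 0.8576

α₁ = 0.858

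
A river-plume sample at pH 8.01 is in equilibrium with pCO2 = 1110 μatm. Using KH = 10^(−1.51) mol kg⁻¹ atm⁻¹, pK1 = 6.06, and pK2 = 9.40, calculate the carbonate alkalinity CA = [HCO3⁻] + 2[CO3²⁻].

CA = 3.31 mmol/kg

[CO2*] = KH · pCO2 = 10^(−1.51) × 1110×10^-6 = 3.430×10^-5 mol/kg
α₀ = 1/(1 + K1/[H⁺] + K1K2/[H⁺]²) = 1/(1 + 10^+1.95 + 10^+0.56) = 0.01067
DIC = [CO2*]/α₀ = 3.430×10^-5 / 0.01067 = 3.216 mmol/kg
CA = (α₁ + 2α₂)·DIC = (0.9506 + 2×0.03873) × 3.216 = 3.31 mmol/kg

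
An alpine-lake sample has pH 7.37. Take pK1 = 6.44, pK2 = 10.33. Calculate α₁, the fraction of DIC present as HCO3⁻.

α₁ = 1 / (1 + [H⁺]/K1 + K2/[H⁺]) = 1 / (1 + 10^-0.93 + 10^-2.96)
   = 1 / (1 + 0.11749 + 0.0010965) = 1/1.1186 = 0.8940

α₁ = 0.894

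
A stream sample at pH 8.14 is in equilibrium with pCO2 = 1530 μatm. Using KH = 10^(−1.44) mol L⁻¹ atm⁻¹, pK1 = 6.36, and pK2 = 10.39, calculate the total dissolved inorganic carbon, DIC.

[CO2*] = KH · pCO2 = 10^(−1.44) × 1530×10^-6 = 5.555×10^-5 mol/L
α₀ = 1/(1 + K1/[H⁺] + K1K2/[H⁺]²) = 1/(1 + 10^+1.78 + 10^-0.47) = 0.01624
DIC = [CO2*]/α₀ = 5.555×10^-5 / 0.01624 = 3.42 mmol/L

DIC = 3.42 mmol/L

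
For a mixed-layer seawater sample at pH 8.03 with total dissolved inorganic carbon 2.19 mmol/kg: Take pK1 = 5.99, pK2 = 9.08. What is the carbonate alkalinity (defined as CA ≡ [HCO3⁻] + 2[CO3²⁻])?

CA = [HCO3⁻] + 2[CO3²⁻] = (α₁ + 2α₂)·DIC
At pH 8.03: [H⁺]/K1 = 10^-2.04 = 0.0091201, K2/[H⁺] = 10^-1.05 = 0.089125
α₁ = 1/(1 + 0.0091201 + 0.089125) = 1/1.0982 = 0.9105; α₂ = α₁·K2/[H⁺] = 0.08115
α₁ + 2α₂ = 1.0728
CA = 1.0728 × 2.19 = 2.35 mmol/kg

CA = 2.35 mmol/kg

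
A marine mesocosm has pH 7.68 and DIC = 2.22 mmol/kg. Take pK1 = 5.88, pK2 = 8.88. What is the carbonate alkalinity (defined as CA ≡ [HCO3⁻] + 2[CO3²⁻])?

CA = [HCO3⁻] + 2[CO3²⁻] = (α₁ + 2α₂)·DIC
At pH 7.68: [H⁺]/K1 = 10^-1.80 = 0.015849, K2/[H⁺] = 10^-1.20 = 0.063096
α₁ = 1/(1 + 0.015849 + 0.063096) = 1/1.0789 = 0.9268; α₂ = α₁·K2/[H⁺] = 0.05848
α₁ + 2α₂ = 1.0438
CA = 1.0438 × 2.22 = 2.32 mmol/kg

CA = 2.32 mmol/kg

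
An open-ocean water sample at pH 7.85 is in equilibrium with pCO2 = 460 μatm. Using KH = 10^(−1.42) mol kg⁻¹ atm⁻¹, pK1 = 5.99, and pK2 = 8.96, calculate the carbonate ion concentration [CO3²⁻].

[CO3²⁻] = 0.0983 mmol/kg

[CO2*] = KH · pCO2 = 10^(−1.42) × 460×10^-6 = 1.749×10^-5 mol/kg
α₀ = 1/(1 + K1/[H⁺] + K1K2/[H⁺]²) = 1/(1 + 10^+1.86 + 10^+0.75) = 0.01265
DIC = [CO2*]/α₀ = 1.749×10^-5 / 0.01265 = 1.383 mmol/kg
[CO3²⁻] = α₂·DIC; α₂ = 0.07112, so [CO3²⁻] = 0.07112 × 1.383 = 0.0983 mmol/kg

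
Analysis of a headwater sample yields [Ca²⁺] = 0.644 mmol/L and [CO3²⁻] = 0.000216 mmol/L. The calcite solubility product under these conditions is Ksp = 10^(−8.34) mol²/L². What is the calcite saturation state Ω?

Ksp = 10^(−8.34) = 4.571×10^-9
Ω = [Ca²⁺][CO3²⁻]/Ksp = (0.644×10^-3)(0.000216×10^-3) / 4.571×10^-9 = 0.0304

Ω = 0.0304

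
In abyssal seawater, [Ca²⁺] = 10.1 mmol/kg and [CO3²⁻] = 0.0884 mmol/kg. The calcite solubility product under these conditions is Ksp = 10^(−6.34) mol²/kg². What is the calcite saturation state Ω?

Ω = 1.95

Ksp = 10^(−6.34) = 4.571×10^-7
Ω = [Ca²⁺][CO3²⁻]/Ksp = (10.1×10^-3)(0.0884×10^-3) / 4.571×10^-7 = 1.95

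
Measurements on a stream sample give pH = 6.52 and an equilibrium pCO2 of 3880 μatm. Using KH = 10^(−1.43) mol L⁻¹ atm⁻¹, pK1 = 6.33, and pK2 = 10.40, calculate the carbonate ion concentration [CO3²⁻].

[CO2*] = KH · pCO2 = 10^(−1.43) × 3880×10^-6 = 1.442×10^-4 mol/L
α₀ = 1/(1 + K1/[H⁺] + K1K2/[H⁺]²) = 1/(1 + 10^+0.19 + 10^-3.69) = 0.3923
DIC = [CO2*]/α₀ = 1.442×10^-4 / 0.3923 = 0.3675 mmol/L
[CO3²⁻] = α₂·DIC; α₂ = 8.010×10^-5, so [CO3²⁻] = 8.010×10^-5 × 0.3675 = 2.94×10^-5 mmol/L = 0.0294 μmol/L

[CO3²⁻] = 0.0294 μmol/L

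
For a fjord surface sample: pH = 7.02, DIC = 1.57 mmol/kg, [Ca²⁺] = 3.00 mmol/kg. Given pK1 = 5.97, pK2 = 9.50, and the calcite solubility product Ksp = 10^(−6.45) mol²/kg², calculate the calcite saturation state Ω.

α₂ = 1 / (1 + [H⁺]/K2 + [H⁺]²/(K1K2)) = 1 / (1 + 10^+2.48 + 10^+1.43)
   = 1 / (1 + 302.00 + 26.915) = 1/329.91 = 0.003031
[CO3²⁻] = α₂ × DIC = 0.003031 × 1.57 = 0.004759 mmol/kg = 4.759 μmol/kg
Ksp = 10^(−6.45) = 3.548×10^-7
Ω = [Ca²⁺][CO3²⁻]/Ksp = (3.00×10^-3)(4.759×10^-6) / 3.548×10^-7 = 0.0402

Ω = 0.0402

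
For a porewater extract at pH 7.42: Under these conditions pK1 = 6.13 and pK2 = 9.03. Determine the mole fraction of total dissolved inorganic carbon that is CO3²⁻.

α₂ = 1 / (1 + [H⁺]/K2 + [H⁺]²/(K1K2)) = 1 / (1 + 10^+1.61 + 10^+0.32)
   = 1 / (1 + 40.738 + 2.0893) = 1/43.827 = 0.02282

α₂ = 0.0228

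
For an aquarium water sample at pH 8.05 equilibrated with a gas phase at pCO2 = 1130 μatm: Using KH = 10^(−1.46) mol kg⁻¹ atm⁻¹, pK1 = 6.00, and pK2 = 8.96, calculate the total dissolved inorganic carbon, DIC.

[CO2*] = KH · pCO2 = 10^(−1.46) × 1130×10^-6 = 3.918×10^-5 mol/kg
α₀ = 1/(1 + K1/[H⁺] + K1K2/[H⁺]²) = 1/(1 + 10^+2.05 + 10^+1.14) = 0.007874
DIC = [CO2*]/α₀ = 3.918×10^-5 / 0.007874 = 4.98 mmol/kg

DIC = 4.98 mmol/kg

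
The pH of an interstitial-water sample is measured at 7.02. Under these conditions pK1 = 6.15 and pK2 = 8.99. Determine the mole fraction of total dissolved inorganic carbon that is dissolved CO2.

α₀ = 0.118

α₀ = 1 / (1 + K1/[H⁺] + K1K2/[H⁺]²) = 1 / (1 + 10^+0.87 + 10^-1.10)
   = 1 / (1 + 7.4131 + 0.079433) = 1/8.4925 = 0.1178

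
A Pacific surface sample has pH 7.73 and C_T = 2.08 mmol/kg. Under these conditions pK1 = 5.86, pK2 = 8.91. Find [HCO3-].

α₁ = 1 / (1 + [H⁺]/K1 + K2/[H⁺]) = 1 / (1 + 10^-1.87 + 10^-1.18)
   = 1 / (1 + 0.013490 + 0.066069) = 1/1.0796 = 0.9263
[HCO3⁻] = α₁ × DIC = 0.9263 × 2.08 = 1.93 mmol/kg

[HCO3⁻] = 1.93 mmol/kg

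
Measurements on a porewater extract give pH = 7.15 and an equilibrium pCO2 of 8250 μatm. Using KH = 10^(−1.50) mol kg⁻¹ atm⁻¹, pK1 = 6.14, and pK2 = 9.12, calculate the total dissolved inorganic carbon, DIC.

DIC = 2.96 mmol/kg

[CO2*] = KH · pCO2 = 10^(−1.50) × 8250×10^-6 = 2.609×10^-4 mol/kg
α₀ = 1/(1 + K1/[H⁺] + K1K2/[H⁺]²) = 1/(1 + 10^+1.01 + 10^-0.96) = 0.08816
DIC = [CO2*]/α₀ = 2.609×10^-4 / 0.08816 = 2.96 mmol/kg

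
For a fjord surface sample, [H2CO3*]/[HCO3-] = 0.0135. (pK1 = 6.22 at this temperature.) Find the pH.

pH = 8.09

From K1 = [H⁺][HCO3-]/[H2CO3*]:  pH = pK1 − log₁₀([H2CO3*]/[HCO3-])
log₁₀(0.0135) = -1.870
pH = 6.22 − (-1.870) = 8.09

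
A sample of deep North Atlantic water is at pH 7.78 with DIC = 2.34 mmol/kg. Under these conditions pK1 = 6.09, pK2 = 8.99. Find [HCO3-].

[HCO3⁻] = 2.16 mmol/kg

α₁ = 1 / (1 + [H⁺]/K1 + K2/[H⁺]) = 1 / (1 + 10^-1.69 + 10^-1.21)
   = 1 / (1 + 0.020417 + 0.061660) = 1/1.0821 = 0.9241
[HCO3⁻] = α₁ × DIC = 0.9241 × 2.34 = 2.16 mmol/kg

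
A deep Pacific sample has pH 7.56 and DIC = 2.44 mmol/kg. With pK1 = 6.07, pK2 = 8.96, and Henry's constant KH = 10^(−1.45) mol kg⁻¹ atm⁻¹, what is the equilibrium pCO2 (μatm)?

pCO2 = 2080 μatm

α₀ = 1 / (1 + K1/[H⁺] + K1K2/[H⁺]²) = 1 / (1 + 10^+1.49 + 10^+0.09)
   = 1 / (1 + 30.903 + 1.2303) = 1/33.133 = 0.03018
[CO2*] = α₀ × DIC = 0.03018 × 2.44 = 0.07364 mmol/kg
pCO2 = [CO2*]/KH = 7.364×10^-5 / 3.548×10^-2 = 2080 μatm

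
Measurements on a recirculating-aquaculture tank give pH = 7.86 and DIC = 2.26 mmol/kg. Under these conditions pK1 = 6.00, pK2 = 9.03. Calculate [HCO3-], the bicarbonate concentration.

[HCO3⁻] = 2.09 mmol/kg

α₁ = 1 / (1 + [H⁺]/K1 + K2/[H⁺]) = 1 / (1 + 10^-1.86 + 10^-1.17)
   = 1 / (1 + 0.013804 + 0.067608) = 1/1.0814 = 0.9247
[HCO3⁻] = α₁ × DIC = 0.9247 × 2.26 = 2.09 mmol/kg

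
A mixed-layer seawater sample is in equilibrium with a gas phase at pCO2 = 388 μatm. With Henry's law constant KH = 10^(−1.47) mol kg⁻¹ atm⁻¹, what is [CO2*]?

KH = 10^(−1.47) = 3.388×10^-2 mol kg⁻¹ atm⁻¹
[CO2*] = KH · pCO2 = 3.388×10^-2 × 388×10^-6 atm = 1.31×10^-5 mol/kg

[CO2*] = 13.1 μmol/kg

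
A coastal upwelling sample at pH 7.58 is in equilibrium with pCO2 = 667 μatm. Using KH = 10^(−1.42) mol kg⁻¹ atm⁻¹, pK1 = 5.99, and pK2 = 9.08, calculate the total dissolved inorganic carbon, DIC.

DIC = 1.04 mmol/kg

[CO2*] = KH · pCO2 = 10^(−1.42) × 667×10^-6 = 2.536×10^-5 mol/kg
α₀ = 1/(1 + K1/[H⁺] + K1K2/[H⁺]²) = 1/(1 + 10^+1.59 + 10^+0.09) = 0.02431
DIC = [CO2*]/α₀ = 2.536×10^-5 / 0.02431 = 1.04 mmol/kg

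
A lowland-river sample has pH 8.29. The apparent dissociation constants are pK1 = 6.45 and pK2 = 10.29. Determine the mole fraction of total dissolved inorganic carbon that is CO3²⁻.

α₂ = 0.00976

α₂ = 1 / (1 + [H⁺]/K2 + [H⁺]²/(K1K2)) = 1 / (1 + 10^+2.00 + 10^+0.16)
   = 1 / (1 + 100.00 + 1.4454) = 1/102.45 = 0.009761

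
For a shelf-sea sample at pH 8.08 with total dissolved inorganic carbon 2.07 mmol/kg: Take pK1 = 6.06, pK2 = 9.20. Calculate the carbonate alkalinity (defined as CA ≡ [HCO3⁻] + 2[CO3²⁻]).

CA = [HCO3⁻] + 2[CO3²⁻] = (α₁ + 2α₂)·DIC
At pH 8.08: [H⁺]/K1 = 10^-2.02 = 0.0095499, K2/[H⁺] = 10^-1.12 = 0.075858
α₁ = 1/(1 + 0.0095499 + 0.075858) = 1/1.0854 = 0.9213; α₂ = α₁·K2/[H⁺] = 0.06989
α₁ + 2α₂ = 1.0611
CA = 1.0611 × 2.07 = 2.20 mmol/kg

CA = 2.20 mmol/kg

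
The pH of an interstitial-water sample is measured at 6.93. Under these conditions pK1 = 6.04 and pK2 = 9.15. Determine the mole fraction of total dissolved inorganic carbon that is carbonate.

α₂ = 1 / (1 + [H⁺]/K2 + [H⁺]²/(K1K2)) = 1 / (1 + 10^+2.22 + 10^+1.33)
   = 1 / (1 + 165.96 + 21.380) = 1/188.34 = 0.005310

α₂ = 0.00531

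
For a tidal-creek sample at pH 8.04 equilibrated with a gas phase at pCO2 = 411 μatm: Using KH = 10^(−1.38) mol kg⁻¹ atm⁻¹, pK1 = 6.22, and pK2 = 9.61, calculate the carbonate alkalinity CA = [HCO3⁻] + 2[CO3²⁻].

[CO2*] = KH · pCO2 = 10^(−1.38) × 411×10^-6 = 1.713×10^-5 mol/kg
α₀ = 1/(1 + K1/[H⁺] + K1K2/[H⁺]²) = 1/(1 + 10^+1.82 + 10^+0.25) = 0.01452
DIC = [CO2*]/α₀ = 1.713×10^-5 / 0.01452 = 1.180 mmol/kg
CA = (α₁ + 2α₂)·DIC = (0.9596 + 2×0.02583) × 1.180 = 1.19 mmol/kg

CA = 1.19 mmol/kg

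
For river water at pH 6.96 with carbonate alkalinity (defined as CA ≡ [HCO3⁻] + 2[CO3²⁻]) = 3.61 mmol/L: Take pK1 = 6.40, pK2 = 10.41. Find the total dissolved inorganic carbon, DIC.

DIC = 4.60 mmol/L

CA = [HCO3⁻] + 2[CO3²⁻] = (α₁ + 2α₂)·DIC
At pH 6.96: [H⁺]/K1 = 10^-0.56 = 0.27542, K2/[H⁺] = 10^-3.45 = 0.00035481
α₁ = 1/(1 + 0.27542 + 0.00035481) = 1/1.2758 = 0.7838; α₂ = α₁·K2/[H⁺] = 0.0002781
α₁ + 2α₂ = 0.7844
DIC = CA / (α₁ + 2α₂) = 3.61 / 0.7844 = 4.60 mmol/L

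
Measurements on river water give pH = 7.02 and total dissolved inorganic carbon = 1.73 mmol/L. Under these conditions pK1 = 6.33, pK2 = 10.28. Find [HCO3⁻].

[HCO3⁻] = 1.44 mmol/L

α₁ = 1 / (1 + [H⁺]/K1 + K2/[H⁺]) = 1 / (1 + 10^-0.69 + 10^-3.26)
   = 1 / (1 + 0.20417 + 0.00054954) = 1/1.2047 = 0.8301
[HCO3⁻] = α₁ × DIC = 0.8301 × 1.73 = 1.44 mmol/L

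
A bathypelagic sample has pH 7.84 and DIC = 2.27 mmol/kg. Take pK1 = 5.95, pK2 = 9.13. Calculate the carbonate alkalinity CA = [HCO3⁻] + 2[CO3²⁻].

CA = 2.35 mmol/kg

CA = [HCO3⁻] + 2[CO3²⁻] = (α₁ + 2α₂)·DIC
At pH 7.84: [H⁺]/K1 = 10^-1.89 = 0.012882, K2/[H⁺] = 10^-1.29 = 0.051286
α₁ = 1/(1 + 0.012882 + 0.051286) = 1/1.0642 = 0.9397; α₂ = α₁·K2/[H⁺] = 0.04819
α₁ + 2α₂ = 1.0361
CA = 1.0361 × 2.27 = 2.35 mmol/kg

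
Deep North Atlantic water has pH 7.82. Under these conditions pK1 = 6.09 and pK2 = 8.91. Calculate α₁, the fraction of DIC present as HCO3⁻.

α₁ = 0.909

α₁ = 1 / (1 + [H⁺]/K1 + K2/[H⁺]) = 1 / (1 + 10^-1.73 + 10^-1.09)
   = 1 / (1 + 0.018621 + 0.081283) = 1/1.0999 = 0.9092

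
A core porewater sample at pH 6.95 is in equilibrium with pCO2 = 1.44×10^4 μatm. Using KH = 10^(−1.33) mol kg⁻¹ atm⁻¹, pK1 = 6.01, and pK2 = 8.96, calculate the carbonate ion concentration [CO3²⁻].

[CO3²⁻] = 0.0573 mmol/kg

[CO2*] = KH · pCO2 = 10^(−1.33) × 1.44×10^4×10^-6 = 6.735×10^-4 mol/kg
α₀ = 1/(1 + K1/[H⁺] + K1K2/[H⁺]²) = 1/(1 + 10^+0.94 + 10^-1.07) = 0.1021
DIC = [CO2*]/α₀ = 6.735×10^-4 / 0.1021 = 6.597 mmol/kg
[CO3²⁻] = α₂·DIC; α₂ = 0.008690, so [CO3²⁻] = 0.008690 × 6.597 = 0.0573 mmol/kg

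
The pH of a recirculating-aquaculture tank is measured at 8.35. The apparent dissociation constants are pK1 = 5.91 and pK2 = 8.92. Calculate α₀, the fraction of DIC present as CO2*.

α₀ = 1 / (1 + K1/[H⁺] + K1K2/[H⁺]²) = 1 / (1 + 10^+2.44 + 10^+1.87)
   = 1 / (1 + 275.42 + 74.131) = 1/350.55 = 0.002853

α₀ = 0.00285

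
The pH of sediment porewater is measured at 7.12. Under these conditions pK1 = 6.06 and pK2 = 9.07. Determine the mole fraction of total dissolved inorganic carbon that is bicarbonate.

α₁ = 0.910

α₁ = 1 / (1 + [H⁺]/K1 + K2/[H⁺]) = 1 / (1 + 10^-1.06 + 10^-1.95)
   = 1 / (1 + 0.087096 + 0.011220) = 1/1.0983 = 0.9105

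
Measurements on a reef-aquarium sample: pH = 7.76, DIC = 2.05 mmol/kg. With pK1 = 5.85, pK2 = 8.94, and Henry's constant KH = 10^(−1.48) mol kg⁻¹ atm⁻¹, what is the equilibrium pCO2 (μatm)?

α₀ = 1 / (1 + K1/[H⁺] + K1K2/[H⁺]²) = 1 / (1 + 10^+1.91 + 10^+0.73)
   = 1 / (1 + 81.283 + 5.3703) = 1/87.653 = 0.01141
[CO2*] = α₀ × DIC = 0.01141 × 2.05 = 0.02339 mmol/kg
pCO2 = [CO2*]/KH = 2.339×10^-5 / 3.311×10^-2 = 706 μatm

pCO2 = 706 μatm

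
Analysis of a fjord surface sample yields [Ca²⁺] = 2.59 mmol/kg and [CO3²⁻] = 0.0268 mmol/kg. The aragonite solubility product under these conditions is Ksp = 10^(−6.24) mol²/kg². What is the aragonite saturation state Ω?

Ω = 0.121

Ksp = 10^(−6.24) = 5.754×10^-7
Ω = [Ca²⁺][CO3²⁻]/Ksp = (2.59×10^-3)(0.0268×10^-3) / 5.754×10^-7 = 0.121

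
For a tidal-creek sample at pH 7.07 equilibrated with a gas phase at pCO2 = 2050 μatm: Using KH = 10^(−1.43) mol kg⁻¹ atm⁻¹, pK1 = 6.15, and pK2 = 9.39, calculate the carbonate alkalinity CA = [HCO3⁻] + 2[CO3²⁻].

[CO2*] = KH · pCO2 = 10^(−1.43) × 2050×10^-6 = 7.616×10^-5 mol/kg
α₀ = 1/(1 + K1/[H⁺] + K1K2/[H⁺]²) = 1/(1 + 10^+0.92 + 10^-1.40) = 0.1069
DIC = [CO2*]/α₀ = 7.616×10^-5 / 0.1069 = 0.7127 mmol/kg
CA = (α₁ + 2α₂)·DIC = (0.8889 + 2×0.004254) × 0.7127 = 0.640 mmol/kg

CA = 0.640 mmol/kg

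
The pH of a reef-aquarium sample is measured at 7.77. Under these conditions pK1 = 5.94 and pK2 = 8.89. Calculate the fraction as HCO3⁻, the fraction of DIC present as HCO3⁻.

α₁ = 1 / (1 + [H⁺]/K1 + K2/[H⁺]) = 1 / (1 + 10^-1.83 + 10^-1.12)
   = 1 / (1 + 0.014791 + 0.075858) = 1/1.0906 = 0.9169

α₁ = 0.917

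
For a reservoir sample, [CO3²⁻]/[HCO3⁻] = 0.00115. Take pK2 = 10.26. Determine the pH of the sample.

From K2 = [H⁺][CO3²⁻]/[HCO3⁻]:  pH = pK2 + log₁₀([CO3²⁻]/[HCO3⁻])
log₁₀(0.00115) = -2.939
pH = 10.26 + (-2.939) = 7.32

pH = 7.32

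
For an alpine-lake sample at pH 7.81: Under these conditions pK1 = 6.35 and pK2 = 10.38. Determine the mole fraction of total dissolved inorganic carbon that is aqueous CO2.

α₀ = 0.0334

α₀ = 1 / (1 + K1/[H⁺] + K1K2/[H⁺]²) = 1 / (1 + 10^+1.46 + 10^-1.11)
   = 1 / (1 + 28.840 + 0.077625) = 1/29.918 = 0.03342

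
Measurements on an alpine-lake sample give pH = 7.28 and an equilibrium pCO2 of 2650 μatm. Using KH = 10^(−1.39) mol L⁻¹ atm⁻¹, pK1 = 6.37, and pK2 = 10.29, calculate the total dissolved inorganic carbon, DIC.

[CO2*] = KH · pCO2 = 10^(−1.39) × 2650×10^-6 = 1.080×10^-4 mol/L
α₀ = 1/(1 + K1/[H⁺] + K1K2/[H⁺]²) = 1/(1 + 10^+0.91 + 10^-2.10) = 0.1095
DIC = [CO2*]/α₀ = 1.080×10^-4 / 0.1095 = 0.986 mmol/L

DIC = 0.986 mmol/L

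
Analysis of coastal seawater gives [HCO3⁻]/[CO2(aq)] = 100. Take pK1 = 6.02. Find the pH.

pH = 8.02

From K1 = [H⁺][HCO3⁻]/[CO2(aq)]:  pH = pK1 + log₁₀([HCO3⁻]/[CO2(aq)])
log₁₀(100) = +2.000
pH = 6.02 + (+2.000) = 8.02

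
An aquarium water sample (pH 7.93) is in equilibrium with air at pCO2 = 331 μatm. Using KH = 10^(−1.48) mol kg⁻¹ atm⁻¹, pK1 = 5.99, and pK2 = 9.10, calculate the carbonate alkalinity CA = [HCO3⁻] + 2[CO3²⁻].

[CO2*] = KH · pCO2 = 10^(−1.48) × 331×10^-6 = 1.096×10^-5 mol/kg
α₀ = 1/(1 + K1/[H⁺] + K1K2/[H⁺]²) = 1/(1 + 10^+1.94 + 10^+0.77) = 0.01064
DIC = [CO2*]/α₀ = 1.096×10^-5 / 0.01064 = 1.030 mmol/kg
CA = (α₁ + 2α₂)·DIC = (0.9267 + 2×0.06265) × 1.030 = 1.08 mmol/kg

CA = 1.08 mmol/kg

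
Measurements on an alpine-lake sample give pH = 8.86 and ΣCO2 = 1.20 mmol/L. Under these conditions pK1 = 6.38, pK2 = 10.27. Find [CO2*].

[CO2*] = 3.81 μmol/L

α₀ = 1 / (1 + K1/[H⁺] + K1K2/[H⁺]²) = 1 / (1 + 10^+2.48 + 10^+1.07)
   = 1 / (1 + 302.00 + 11.749) = 1/314.74 = 0.003177
[CO2*] = α₀ × DIC = 0.003177 × 1.20 = 0.00381 mmol/L = 3.81 μmol/L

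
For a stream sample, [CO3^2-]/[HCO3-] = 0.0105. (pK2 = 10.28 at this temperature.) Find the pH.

From K2 = [H⁺][CO3^2-]/[HCO3-]:  pH = pK2 + log₁₀([CO3^2-]/[HCO3-])
log₁₀(0.0105) = -1.979
pH = 10.28 + (-1.979) = 8.30

pH = 8.30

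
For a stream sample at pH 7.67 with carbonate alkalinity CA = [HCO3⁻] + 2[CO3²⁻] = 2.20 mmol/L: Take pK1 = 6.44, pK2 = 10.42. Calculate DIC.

CA = [HCO3⁻] + 2[CO3²⁻] = (α₁ + 2α₂)·DIC
At pH 7.67: [H⁺]/K1 = 10^-1.23 = 0.058884, K2/[H⁺] = 10^-2.75 = 0.0017783
α₁ = 1/(1 + 0.058884 + 0.0017783) = 1/1.0607 = 0.9428; α₂ = α₁·K2/[H⁺] = 0.001677
α₁ + 2α₂ = 0.9462
DIC = CA / (α₁ + 2α₂) = 2.20 / 0.9462 = 2.33 mmol/L

DIC = 2.33 mmol/L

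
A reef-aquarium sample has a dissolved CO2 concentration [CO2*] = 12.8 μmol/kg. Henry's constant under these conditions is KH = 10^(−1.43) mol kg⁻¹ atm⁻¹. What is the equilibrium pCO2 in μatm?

pCO2 = 345 μatm

KH = 10^(−1.43) = 3.715×10^-2 mol kg⁻¹ atm⁻¹
pCO2 = [CO2*]/KH = 12.8×10^-6 / 3.715×10^-2 = 3.45×10^-4 atm = 345 μatm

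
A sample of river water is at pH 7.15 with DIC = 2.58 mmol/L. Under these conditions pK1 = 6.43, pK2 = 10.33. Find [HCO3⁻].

α₁ = 1 / (1 + [H⁺]/K1 + K2/[H⁺]) = 1 / (1 + 10^-0.72 + 10^-3.18)
   = 1 / (1 + 0.19055 + 0.00066069) = 1/1.1912 = 0.8395
[HCO3⁻] = α₁ × DIC = 0.8395 × 2.58 = 2.17 mmol/L

[HCO3⁻] = 2.17 mmol/L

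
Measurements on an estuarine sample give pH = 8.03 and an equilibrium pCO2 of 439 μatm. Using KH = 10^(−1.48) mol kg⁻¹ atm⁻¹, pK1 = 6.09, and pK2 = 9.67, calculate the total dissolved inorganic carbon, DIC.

DIC = 1.31 mmol/kg

[CO2*] = KH · pCO2 = 10^(−1.48) × 439×10^-6 = 1.454×10^-5 mol/kg
α₀ = 1/(1 + K1/[H⁺] + K1K2/[H⁺]²) = 1/(1 + 10^+1.94 + 10^+0.30) = 0.01110
DIC = [CO2*]/α₀ = 1.454×10^-5 / 0.01110 = 1.31 mmol/kg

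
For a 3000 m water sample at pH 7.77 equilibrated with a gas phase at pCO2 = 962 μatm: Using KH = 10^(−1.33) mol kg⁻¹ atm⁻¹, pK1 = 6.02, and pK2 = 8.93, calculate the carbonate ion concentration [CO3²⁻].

[CO3²⁻] = 0.175 mmol/kg

[CO2*] = KH · pCO2 = 10^(−1.33) × 962×10^-6 = 4.500×10^-5 mol/kg
α₀ = 1/(1 + K1/[H⁺] + K1K2/[H⁺]²) = 1/(1 + 10^+1.75 + 10^+0.59) = 0.01636
DIC = [CO2*]/α₀ = 4.500×10^-5 / 0.01636 = 2.750 mmol/kg
[CO3²⁻] = α₂·DIC; α₂ = 0.06365, so [CO3²⁻] = 0.06365 × 2.750 = 0.175 mmol/kg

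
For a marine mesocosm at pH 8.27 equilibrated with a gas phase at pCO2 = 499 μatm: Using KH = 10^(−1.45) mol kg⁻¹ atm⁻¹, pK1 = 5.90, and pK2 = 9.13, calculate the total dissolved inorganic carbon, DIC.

DIC = 4.74 mmol/kg

[CO2*] = KH · pCO2 = 10^(−1.45) × 499×10^-6 = 1.771×10^-5 mol/kg
α₀ = 1/(1 + K1/[H⁺] + K1K2/[H⁺]²) = 1/(1 + 10^+2.37 + 10^+1.51) = 0.003734
DIC = [CO2*]/α₀ = 1.771×10^-5 / 0.003734 = 4.74 mmol/kg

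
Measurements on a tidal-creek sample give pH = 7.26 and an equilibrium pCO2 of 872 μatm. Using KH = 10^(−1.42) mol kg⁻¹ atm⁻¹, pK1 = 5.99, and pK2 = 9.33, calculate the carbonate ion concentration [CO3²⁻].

[CO3²⁻] = 5.25 μmol/kg

[CO2*] = KH · pCO2 = 10^(−1.42) × 872×10^-6 = 3.315×10^-5 mol/kg
α₀ = 1/(1 + K1/[H⁺] + K1K2/[H⁺]²) = 1/(1 + 10^+1.27 + 10^-0.80) = 0.05056
DIC = [CO2*]/α₀ = 3.315×10^-5 / 0.05056 = 0.6557 mmol/kg
[CO3²⁻] = α₂·DIC; α₂ = 0.008013, so [CO3²⁻] = 0.008013 × 0.6557 = 0.00525 mmol/kg = 5.25 μmol/kg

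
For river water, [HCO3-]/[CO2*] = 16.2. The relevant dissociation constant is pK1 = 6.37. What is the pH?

From K1 = [H⁺][HCO3-]/[CO2*]:  pH = pK1 + log₁₀([HCO3-]/[CO2*])
log₁₀(16.2) = +1.210
pH = 6.37 + (+1.210) = 7.58

pH = 7.58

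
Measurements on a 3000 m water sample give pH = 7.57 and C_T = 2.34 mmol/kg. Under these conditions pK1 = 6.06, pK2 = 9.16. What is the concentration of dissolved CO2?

[CO2*] = 0.0684 mmol/kg

α₀ = 1 / (1 + K1/[H⁺] + K1K2/[H⁺]²) = 1 / (1 + 10^+1.51 + 10^-0.08)
   = 1 / (1 + 32.359 + 0.83176) = 1/34.191 = 0.02925
[CO2*] = α₀ × DIC = 0.02925 × 2.34 = 0.0684 mmol/kg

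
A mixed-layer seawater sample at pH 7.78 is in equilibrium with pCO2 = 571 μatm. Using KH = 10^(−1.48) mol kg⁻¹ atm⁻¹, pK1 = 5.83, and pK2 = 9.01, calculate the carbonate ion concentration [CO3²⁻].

[CO3²⁻] = 0.0992 mmol/kg

[CO2*] = KH · pCO2 = 10^(−1.48) × 571×10^-6 = 1.891×10^-5 mol/kg
α₀ = 1/(1 + K1/[H⁺] + K1K2/[H⁺]²) = 1/(1 + 10^+1.95 + 10^+0.72) = 0.01049
DIC = [CO2*]/α₀ = 1.891×10^-5 / 0.01049 = 1.803 mmol/kg
[CO3²⁻] = α₂·DIC; α₂ = 0.05503, so [CO3²⁻] = 0.05503 × 1.803 = 0.0992 mmol/kg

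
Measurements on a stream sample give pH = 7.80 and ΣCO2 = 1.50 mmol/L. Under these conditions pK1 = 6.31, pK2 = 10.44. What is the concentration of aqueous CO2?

α₀ = 1 / (1 + K1/[H⁺] + K1K2/[H⁺]²) = 1 / (1 + 10^+1.49 + 10^-1.15)
   = 1 / (1 + 30.903 + 0.070795) = 1/31.974 = 0.03128
[CO2*] = α₀ × DIC = 0.03128 × 1.50 = 0.0469 mmol/L

[CO2*] = 0.0469 mmol/L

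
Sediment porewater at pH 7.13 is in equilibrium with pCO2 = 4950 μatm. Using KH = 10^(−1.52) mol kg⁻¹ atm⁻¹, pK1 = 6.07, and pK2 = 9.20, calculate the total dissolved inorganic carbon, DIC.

DIC = 1.88 mmol/kg

[CO2*] = KH · pCO2 = 10^(−1.52) × 4950×10^-6 = 1.495×10^-4 mol/kg
α₀ = 1/(1 + K1/[H⁺] + K1K2/[H⁺]²) = 1/(1 + 10^+1.06 + 10^-1.01) = 0.07950
DIC = [CO2*]/α₀ = 1.495×10^-4 / 0.07950 = 1.88 mmol/kg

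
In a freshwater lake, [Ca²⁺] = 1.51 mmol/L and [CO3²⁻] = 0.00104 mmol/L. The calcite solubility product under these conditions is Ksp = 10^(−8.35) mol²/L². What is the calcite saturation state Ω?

Ksp = 10^(−8.35) = 4.467×10^-9
Ω = [Ca²⁺][CO3²⁻]/Ksp = (1.51×10^-3)(0.00104×10^-3) / 4.467×10^-9 = 0.352

Ω = 0.352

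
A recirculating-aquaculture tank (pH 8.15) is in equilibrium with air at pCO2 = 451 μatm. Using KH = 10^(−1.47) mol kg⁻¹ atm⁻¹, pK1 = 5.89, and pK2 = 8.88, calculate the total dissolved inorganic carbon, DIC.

[CO2*] = KH · pCO2 = 10^(−1.47) × 451×10^-6 = 1.528×10^-5 mol/kg
α₀ = 1/(1 + K1/[H⁺] + K1K2/[H⁺]²) = 1/(1 + 10^+2.26 + 10^+1.53) = 0.004611
DIC = [CO2*]/α₀ = 1.528×10^-5 / 0.004611 = 3.31 mmol/kg

DIC = 3.31 mmol/kg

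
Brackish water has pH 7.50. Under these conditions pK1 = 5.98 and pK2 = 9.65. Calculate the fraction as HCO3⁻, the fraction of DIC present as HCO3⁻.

α₁ = 0.964

α₁ = 1 / (1 + [H⁺]/K1 + K2/[H⁺]) = 1 / (1 + 10^-1.52 + 10^-2.15)
   = 1 / (1 + 0.030200 + 0.0070795) = 1/1.0373 = 0.9641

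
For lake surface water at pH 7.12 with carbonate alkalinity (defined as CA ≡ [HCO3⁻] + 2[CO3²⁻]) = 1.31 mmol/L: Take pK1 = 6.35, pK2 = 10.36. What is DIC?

DIC = 1.53 mmol/L

CA = [HCO3⁻] + 2[CO3²⁻] = (α₁ + 2α₂)·DIC
At pH 7.12: [H⁺]/K1 = 10^-0.77 = 0.16982, K2/[H⁺] = 10^-3.24 = 0.00057544
α₁ = 1/(1 + 0.16982 + 0.00057544) = 1/1.1704 = 0.8544; α₂ = α₁·K2/[H⁺] = 0.0004917
α₁ + 2α₂ = 0.8554
DIC = CA / (α₁ + 2α₂) = 1.31 / 0.8554 = 1.53 mmol/L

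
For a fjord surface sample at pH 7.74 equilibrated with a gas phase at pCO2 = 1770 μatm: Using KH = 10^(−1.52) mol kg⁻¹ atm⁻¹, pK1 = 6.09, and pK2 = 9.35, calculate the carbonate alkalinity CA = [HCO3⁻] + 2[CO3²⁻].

[CO2*] = KH · pCO2 = 10^(−1.52) × 1770×10^-6 = 5.345×10^-5 mol/kg
α₀ = 1/(1 + K1/[H⁺] + K1K2/[H⁺]²) = 1/(1 + 10^+1.65 + 10^+0.04) = 0.02138
DIC = [CO2*]/α₀ = 5.345×10^-5 / 0.02138 = 2.500 mmol/kg
CA = (α₁ + 2α₂)·DIC = (0.9552 + 2×0.02345) × 2.500 = 2.50 mmol/kg

CA = 2.50 mmol/kg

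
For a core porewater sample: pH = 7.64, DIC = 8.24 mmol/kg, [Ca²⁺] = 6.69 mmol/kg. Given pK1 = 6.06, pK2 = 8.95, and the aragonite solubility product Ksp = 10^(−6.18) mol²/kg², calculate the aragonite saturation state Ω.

Ω = 3.80

α₂ = 1 / (1 + [H⁺]/K2 + [H⁺]²/(K1K2)) = 1 / (1 + 10^+1.31 + 10^-0.27)
   = 1 / (1 + 20.417 + 0.53703) = 1/21.954 = 0.04555
[CO3²⁻] = α₂ × DIC = 0.04555 × 8.24 = 0.3753 mmol/kg
Ksp = 10^(−6.18) = 6.607×10^-7
Ω = [Ca²⁺][CO3²⁻]/Ksp = (6.69×10^-3)(3.753×10^-4) / 6.607×10^-7 = 3.80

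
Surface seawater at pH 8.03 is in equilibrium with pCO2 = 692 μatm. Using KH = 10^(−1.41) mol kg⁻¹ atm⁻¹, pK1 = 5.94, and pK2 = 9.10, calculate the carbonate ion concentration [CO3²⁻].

[CO2*] = KH · pCO2 = 10^(−1.41) × 692×10^-6 = 2.692×10^-5 mol/kg
α₀ = 1/(1 + K1/[H⁺] + K1K2/[H⁺]²) = 1/(1 + 10^+2.09 + 10^+1.02) = 0.007435
DIC = [CO2*]/α₀ = 2.692×10^-5 / 0.007435 = 3.621 mmol/kg
[CO3²⁻] = α₂·DIC; α₂ = 0.07785, so [CO3²⁻] = 0.07785 × 3.621 = 0.282 mmol/kg

[CO3²⁻] = 0.282 mmol/kg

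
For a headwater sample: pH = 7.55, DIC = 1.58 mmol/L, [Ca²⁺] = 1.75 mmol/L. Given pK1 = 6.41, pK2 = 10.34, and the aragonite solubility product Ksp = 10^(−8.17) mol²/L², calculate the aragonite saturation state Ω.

Ω = 0.618

α₂ = 1 / (1 + [H⁺]/K2 + [H⁺]²/(K1K2)) = 1 / (1 + 10^+2.79 + 10^+1.65)
   = 1 / (1 + 616.60 + 44.668) = 1/662.26 = 0.001510
[CO3²⁻] = α₂ × DIC = 0.001510 × 1.58 = 0.002386 mmol/L = 2.386 μmol/L
Ksp = 10^(−8.17) = 6.761×10^-9
Ω = [Ca²⁺][CO3²⁻]/Ksp = (1.75×10^-3)(2.386×10^-6) / 6.761×10^-9 = 0.618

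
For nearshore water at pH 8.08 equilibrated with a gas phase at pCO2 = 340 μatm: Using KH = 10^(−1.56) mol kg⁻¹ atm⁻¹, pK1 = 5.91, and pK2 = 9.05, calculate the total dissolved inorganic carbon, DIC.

DIC = 1.54 mmol/kg

[CO2*] = KH · pCO2 = 10^(−1.56) × 340×10^-6 = 9.364×10^-6 mol/kg
α₀ = 1/(1 + K1/[H⁺] + K1K2/[H⁺]²) = 1/(1 + 10^+2.17 + 10^+1.20) = 0.006069
DIC = [CO2*]/α₀ = 9.364×10^-6 / 0.006069 = 1.54 mmol/kg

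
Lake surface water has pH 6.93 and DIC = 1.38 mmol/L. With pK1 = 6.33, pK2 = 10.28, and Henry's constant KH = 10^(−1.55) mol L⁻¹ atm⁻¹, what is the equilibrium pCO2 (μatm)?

pCO2 = 9830 μatm

α₀ = 1 / (1 + K1/[H⁺] + K1K2/[H⁺]²) = 1 / (1 + 10^+0.60 + 10^-2.75)
   = 1 / (1 + 3.9811 + 0.0017783) = 1/4.9828 = 0.2007
[CO2*] = α₀ × DIC = 0.2007 × 1.38 = 0.2769 mmol/L
pCO2 = [CO2*]/KH = 2.769×10^-4 / 2.818×10^-2 = 9830 μatm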